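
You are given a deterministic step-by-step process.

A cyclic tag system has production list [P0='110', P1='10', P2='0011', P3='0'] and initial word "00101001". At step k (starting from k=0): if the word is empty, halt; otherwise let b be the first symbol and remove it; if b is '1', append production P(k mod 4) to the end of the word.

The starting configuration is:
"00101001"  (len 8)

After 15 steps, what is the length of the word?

11

0) "00101001"  (len 8)
1) "0101001"  (len 7)
2) "101001"  (len 6)
3) "010010011"  (len 9)
4) "10010011"  (len 8)
5) "0010011110"  (len 10)
6) "010011110"  (len 9)
7) "10011110"  (len 8)
8) "00111100"  (len 8)
9) "0111100"  (len 7)
10) "111100"  (len 6)
11) "111000011"  (len 9)
12) "110000110"  (len 9)
13) "10000110110"  (len 11)
14) "000011011010"  (len 12)
15) "00011011010"  (len 11)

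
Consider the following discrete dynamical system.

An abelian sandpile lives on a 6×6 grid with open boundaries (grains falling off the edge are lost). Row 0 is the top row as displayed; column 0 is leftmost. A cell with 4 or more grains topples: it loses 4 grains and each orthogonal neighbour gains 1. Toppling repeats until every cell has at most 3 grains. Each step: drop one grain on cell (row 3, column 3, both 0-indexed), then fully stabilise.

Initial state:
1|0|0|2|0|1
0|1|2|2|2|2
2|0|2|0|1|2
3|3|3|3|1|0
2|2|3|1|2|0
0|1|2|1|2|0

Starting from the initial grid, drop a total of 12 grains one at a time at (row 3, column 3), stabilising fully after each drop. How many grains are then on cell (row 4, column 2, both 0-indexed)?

2

gen 0: 1|0|0|2|0|1
0|1|2|2|2|2
2|0|2|0|1|2
3|3|3|3|1|0
2|2|3|1|2|0
0|1|2|1|2|0
gen 1: 1|0|0|2|0|1
0|1|2|2|2|2
3|1|3|1|1|2
1|2|2|1|2|0
0|1|1|3|2|0
1|2|3|1|2|0
gen 2: 1|0|0|2|0|1
0|1|2|2|2|2
3|1|3|1|1|2
1|2|2|2|2|0
0|1|1|3|2|0
1|2|3|1|2|0
gen 3: 1|0|0|2|0|1
0|1|2|2|2|2
3|1|3|1|1|2
1|2|2|3|2|0
0|1|1|3|2|0
1|2|3|1|2|0
gen 4: 1|0|0|2|0|1
0|1|2|2|2|2
3|1|3|2|1|2
1|2|3|1|3|0
0|1|2|0|3|0
1|2|3|2|2|0
gen 5: 1|0|0|2|0|1
0|1|2|2|2|2
3|1|3|2|1|2
1|2|3|2|3|0
0|1|2|0|3|0
1|2|3|2|2|0
gen 6: 1|0|0|2|0|1
0|1|2|2|2|2
3|1|3|2|1|2
1|2|3|3|3|0
0|1|2|0|3|0
1|2|3|2|2|0
gen 7: 1|0|0|2|0|1
0|1|3|3|2|2
3|2|1|0|3|2
1|3|1|3|1|1
0|1|3|2|0|1
1|2|3|2|3|0
gen 8: 1|0|0|2|0|1
0|1|3|3|2|2
3|2|1|1|3|2
1|3|2|0|2|1
0|1|3|3|0|1
1|2|3|2|3|0
gen 9: 1|0|0|2|0|1
0|1|3|3|2|2
3|2|1|1|3|2
1|3|2|1|2|1
0|1|3|3|0|1
1|2|3|2|3|0
gen 10: 1|0|0|2|0|1
0|1|3|3|2|2
3|2|1|1|3|2
1|3|2|2|2|1
0|1|3|3|0|1
1|2|3|2|3|0
gen 11: 1|0|0|2|0|1
0|1|3|3|2|2
3|2|1|1|3|2
1|3|2|3|2|1
0|1|3|3|0|1
1|2|3|2|3|0
gen 12: 1|0|0|2|0|1
0|1|3|3|2|2
3|3|2|2|3|2
2|0|1|2|3|1
0|3|2|2|2|1
1|3|1|1|0|1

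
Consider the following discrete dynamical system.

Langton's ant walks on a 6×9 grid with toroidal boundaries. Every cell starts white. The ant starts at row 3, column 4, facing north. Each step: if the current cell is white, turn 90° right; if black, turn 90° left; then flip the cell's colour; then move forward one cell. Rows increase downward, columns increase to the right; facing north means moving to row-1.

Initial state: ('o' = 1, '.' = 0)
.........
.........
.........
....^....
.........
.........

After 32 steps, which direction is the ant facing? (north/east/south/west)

gen 0: .........
.........
.........
....^....
.........
.........
gen 1: .........
.........
.........
....o>...
.........
.........
gen 2: .........
.........
.........
....oo...
.....v...
.........
gen 3: .........
.........
.........
....oo...
....<o...
.........
gen 4: .........
.........
.........
....^o...
....oo...
.........
gen 5: .........
.........
.........
...<.o...
....oo...
.........
gen 6: .........
.........
...^.....
...o.o...
....oo...
.........
gen 7: .........
.........
...o>....
...o.o...
....oo...
.........
gen 8: .........
.........
...oo....
...ovo...
....oo...
.........
gen 9: .........
.........
...oo....
...<oo...
....oo...
.........
gen 10: .........
.........
...oo....
....oo...
...voo...
.........
gen 11: .........
.........
...oo....
....oo...
..<ooo...
.........
gen 12: .........
.........
...oo....
..^.oo...
..oooo...
.........
gen 13: .........
.........
...oo....
..o>oo...
..oooo...
.........
gen 14: .........
.........
...oo....
..oooo...
..ovoo...
.........
gen 15: .........
.........
...oo....
..oooo...
..o.>o...
.........
gen 16: .........
.........
...oo....
..oo^o...
..o..o...
.........
gen 17: .........
.........
...oo....
..o<.o...
..o..o...
.........
gen 18: .........
.........
...oo....
..o..o...
..ov.o...
.........
gen 19: .........
.........
...oo....
..o..o...
..<o.o...
.........
gen 20: .........
.........
...oo....
..o..o...
...o.o...
..v......
gen 21: .........
.........
...oo....
..o..o...
...o.o...
.<o......
gen 22: .........
.........
...oo....
..o..o...
.^.o.o...
.oo......
gen 23: .........
.........
...oo....
..o..o...
.o>o.o...
.oo......
gen 24: .........
.........
...oo....
..o..o...
.ooo.o...
.ov......
gen 25: .........
.........
...oo....
..o..o...
.ooo.o...
.o.>.....
gen 26: ...v.....
.........
...oo....
..o..o...
.ooo.o...
.o.o.....
gen 27: ..<o.....
.........
...oo....
..o..o...
.ooo.o...
.o.o.....
gen 28: ..oo.....
.........
...oo....
..o..o...
.ooo.o...
.o^o.....
gen 29: ..oo.....
.........
...oo....
..o..o...
.ooo.o...
.oo>.....
gen 30: ..oo.....
.........
...oo....
..o..o...
.oo^.o...
.oo......
gen 31: ..oo.....
.........
...oo....
..o..o...
.o<..o...
.oo......
gen 32: ..oo.....
.........
...oo....
..o..o...
.o...o...
.ov......

south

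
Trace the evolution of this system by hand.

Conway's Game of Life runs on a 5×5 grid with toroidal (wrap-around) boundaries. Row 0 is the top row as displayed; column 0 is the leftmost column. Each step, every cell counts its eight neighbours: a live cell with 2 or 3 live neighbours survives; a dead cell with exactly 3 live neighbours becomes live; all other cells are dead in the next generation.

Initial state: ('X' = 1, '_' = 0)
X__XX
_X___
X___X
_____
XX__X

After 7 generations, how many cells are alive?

2

[0] X__XX
_X___
X___X
_____
XX__X
[1] __XX_
_X_X_
X____
_X___
_X_X_
[2] _X_XX
_X_XX
XXX__
XXX__
_X_X_
[3] _X___
_____
_____
___XX
___X_
[4] _____
_____
_____
___XX
__XXX
[5] ___X_
_____
_____
__X_X
__X_X
[6] ___X_
_____
_____
_____
__X_X
[7] ___X_
_____
_____
_____
___X_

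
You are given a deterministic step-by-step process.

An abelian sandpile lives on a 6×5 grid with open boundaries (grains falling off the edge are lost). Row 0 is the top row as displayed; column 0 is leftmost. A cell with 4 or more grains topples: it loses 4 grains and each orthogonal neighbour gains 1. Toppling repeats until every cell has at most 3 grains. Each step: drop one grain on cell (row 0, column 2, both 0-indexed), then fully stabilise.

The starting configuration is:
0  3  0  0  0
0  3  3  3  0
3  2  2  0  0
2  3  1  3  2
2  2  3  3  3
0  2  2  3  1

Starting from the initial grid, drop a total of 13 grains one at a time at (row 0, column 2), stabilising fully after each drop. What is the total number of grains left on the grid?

55

k=0  0  3  0  0  0
0  3  3  3  0
3  2  2  0  0
2  3  1  3  2
2  2  3  3  3
0  2  2  3  1
k=1  0  3  1  0  0
0  3  3  3  0
3  2  2  0  0
2  3  1  3  2
2  2  3  3  3
0  2  2  3  1
k=2  0  3  2  0  0
0  3  3  3  0
3  2  2  0  0
2  3  1  3  2
2  2  3  3  3
0  2  2  3  1
k=3  0  3  3  0  0
0  3  3  3  0
3  2  2  0  0
2  3  1  3  2
2  2  3  3  3
0  2  2  3  1
k=4  1  1  2  2  0
1  1  2  0  1
3  3  3  1  0
2  3  1  3  2
2  2  3  3  3
0  2  2  3  1
k=5  1  1  3  2  0
1  1  2  0  1
3  3  3  1  0
2  3  1  3  2
2  2  3  3  3
0  2  2  3  1
k=6  1  2  0  3  0
1  1  3  0  1
3  3  3  1  0
2  3  1  3  2
2  2  3  3  3
0  2  2  3  1
k=7  1  2  1  3  0
1  1  3  0  1
3  3  3  1  0
2  3  1  3  2
2  2  3  3  3
0  2  2  3  1
k=8  1  2  2  3  0
1  1  3  0  1
3  3  3  1  0
2  3  1  3  2
2  2  3  3  3
0  2  2  3  1
k=9  1  2  3  3  0
1  1  3  0  1
3  3  3  1  0
2  3  1  3  2
2  2  3  3  3
0  2  2  3  1
k=10  1  3  2  0  1
2  3  1  2  1
1  2  1  2  0
0  1  3  3  2
3  3  3  3  3
0  2  2  3  1
k=11  1  3  3  0  1
2  3  1  2  1
1  2  1  2  0
0  1  3  3  2
3  3  3  3  3
0  2  2  3  1
k=12  2  1  1  1  1
3  0  3  2  1
1  3  1  2  0
0  1  3  3  2
3  3  3  3  3
0  2  2  3  1
k=13  2  1  2  1  1
3  0  3  2  1
1  3  1  2  0
0  1  3  3  2
3  3  3  3  3
0  2  2  3  1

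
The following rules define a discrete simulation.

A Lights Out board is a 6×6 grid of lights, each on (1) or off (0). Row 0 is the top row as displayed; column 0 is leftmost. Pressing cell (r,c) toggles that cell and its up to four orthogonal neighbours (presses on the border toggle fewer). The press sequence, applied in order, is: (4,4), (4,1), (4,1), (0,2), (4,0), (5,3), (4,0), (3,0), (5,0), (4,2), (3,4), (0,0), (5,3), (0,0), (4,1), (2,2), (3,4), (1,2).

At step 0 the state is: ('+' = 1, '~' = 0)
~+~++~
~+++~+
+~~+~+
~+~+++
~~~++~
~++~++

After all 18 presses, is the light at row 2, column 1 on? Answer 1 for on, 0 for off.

1

k=0  ~+~++~
~+++~+
+~~+~+
~+~+++
~~~++~
~++~++
k=1  ~+~++~
~+++~+
+~~+~+
~+~+~+
~~~~~+
~++~~+
k=2  ~+~++~
~+++~+
+~~+~+
~~~+~+
+++~~+
~~+~~+
k=3  ~+~++~
~+++~+
+~~+~+
~+~+~+
~~~~~+
~++~~+
k=4  ~~+~+~
~+~+~+
+~~+~+
~+~+~+
~~~~~+
~++~~+
k=5  ~~+~+~
~+~+~+
+~~+~+
++~+~+
++~~~+
+++~~+
k=6  ~~+~+~
~+~+~+
+~~+~+
++~+~+
++~+~+
++~+++
k=7  ~~+~+~
~+~+~+
+~~+~+
~+~+~+
~~~+~+
~+~+++
k=8  ~~+~+~
~+~+~+
~~~+~+
+~~+~+
+~~+~+
~+~+++
k=9  ~~+~+~
~+~+~+
~~~+~+
+~~+~+
~~~+~+
+~~+++
k=10  ~~+~+~
~+~+~+
~~~+~+
+~++~+
~++~~+
+~++++
k=11  ~~+~+~
~+~+~+
~~~+++
+~+~+~
~++~++
+~++++
k=12  +++~+~
++~+~+
~~~+++
+~+~+~
~++~++
+~++++
k=13  +++~+~
++~+~+
~~~+++
+~+~+~
~+++++
+~~~~+
k=14  ~~+~+~
~+~+~+
~~~+++
+~+~+~
~+++++
+~~~~+
k=15  ~~+~+~
~+~+~+
~~~+++
+++~+~
+~~+++
++~~~+
k=16  ~~+~+~
~+++~+
~++~++
++~~+~
+~~+++
++~~~+
k=17  ~~+~+~
~+++~+
~++~~+
++~+~+
+~~+~+
++~~~+
k=18  ~~~~+~
~~~~~+
~+~~~+
++~+~+
+~~+~+
++~~~+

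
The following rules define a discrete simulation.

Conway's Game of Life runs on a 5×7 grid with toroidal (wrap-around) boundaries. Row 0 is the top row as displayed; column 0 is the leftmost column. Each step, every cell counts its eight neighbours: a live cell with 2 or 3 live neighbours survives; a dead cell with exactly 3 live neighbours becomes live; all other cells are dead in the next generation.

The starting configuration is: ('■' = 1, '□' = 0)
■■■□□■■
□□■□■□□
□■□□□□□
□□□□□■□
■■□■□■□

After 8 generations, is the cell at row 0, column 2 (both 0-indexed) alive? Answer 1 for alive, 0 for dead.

0

k=0  ■■■□□■■
□□■□■□□
□■□□□□□
□□□□□■□
■■□■□■□
k=1  □□□□□■□
□□■■□■■
□□□□□□□
■■■□■□■
□□□□□■□
k=2  □□□□□■□
□□□□■■■
□□□□■□□
■■□□□■■
■■□□■■□
k=3  ■□□□□□□
□□□□■□■
□□□□■□□
□■□□□□□
□■□□■□□
k=4  ■□□□□■□
□□□□□■□
□□□□□■□
□□□□□□□
■■□□□□□
k=5  ■■□□□□□
□□□□■■□
□□□□□□□
□□□□□□□
■■□□□□■
k=6  □■□□□■□
□□□□□□□
□□□□□□□
■□□□□□□
□■□□□□■
k=7  ■□□□□□□
□□□□□□□
□□□□□□□
■□□□□□□
□■□□□□■
k=8  ■□□□□□□
□□□□□□□
□□□□□□□
■□□□□□□
□■□□□□■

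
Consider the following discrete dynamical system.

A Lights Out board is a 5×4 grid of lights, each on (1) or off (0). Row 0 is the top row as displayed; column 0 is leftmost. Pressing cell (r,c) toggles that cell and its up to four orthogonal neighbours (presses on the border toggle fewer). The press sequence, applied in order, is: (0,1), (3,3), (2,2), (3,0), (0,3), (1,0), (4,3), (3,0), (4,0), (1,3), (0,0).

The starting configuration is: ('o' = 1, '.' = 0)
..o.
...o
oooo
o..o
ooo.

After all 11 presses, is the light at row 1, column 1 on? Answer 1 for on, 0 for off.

0

0) ..o.
...o
oooo
o..o
ooo.
1) oo..
.o.o
oooo
o..o
ooo.
2) oo..
.o.o
ooo.
o.o.
oooo
3) oo..
.ooo
o..o
o...
oooo
4) oo..
.ooo
...o
.o..
.ooo
5) oooo
.oo.
...o
.o..
.ooo
6) .ooo
o.o.
o..o
.o..
.ooo
7) .ooo
o.o.
o..o
.o.o
.o..
8) .ooo
o.o.
...o
o..o
oo..
9) .ooo
o.o.
...o
...o
....
10) .oo.
o..o
....
...o
....
11) o.o.
...o
....
...o
....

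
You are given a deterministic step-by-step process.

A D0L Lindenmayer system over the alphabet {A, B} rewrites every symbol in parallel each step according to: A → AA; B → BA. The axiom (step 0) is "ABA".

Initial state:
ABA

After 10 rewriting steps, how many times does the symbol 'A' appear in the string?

gen 0: ABA
gen 1: AABAAA
gen 2: AAAABAAAAAAA
gen 3: AAAAAAAABAAAAAAAAAAAAAAA
gen 4: AAAAAAAAAAAAAAAABAAAAAAAAAAAAAAAAAAAAAAAAAAAAAAA
gen 5: AAAAAAAAAAAAAAAAAAAAAAAAAAAAAAAABAAAAAAAAAAAAAAAAAAAAAAAAAAAAAAAAAAAAAAAAAAAAAAAAAAAAAAAAAAAAAAA
gen 6: AAAAAAAAAAAAAAAAAAAAAAAAAAAAAAAAAAAAAAAAAAAAAAAAAAAAAAAAAA…AAAAAAAAAAAAAAAAAAAAAAAAAAAAAAAAAAAAAAAAAAAAAAAAAAAAAAAAAA  (len 192)
gen 7: AAAAAAAAAAAAAAAAAAAAAAAAAAAAAAAAAAAAAAAAAAAAAAAAAAAAAAAAAA…AAAAAAAAAAAAAAAAAAAAAAAAAAAAAAAAAAAAAAAAAAAAAAAAAAAAAAAAAA  (len 384)
gen 8: AAAAAAAAAAAAAAAAAAAAAAAAAAAAAAAAAAAAAAAAAAAAAAAAAAAAAAAAAA…AAAAAAAAAAAAAAAAAAAAAAAAAAAAAAAAAAAAAAAAAAAAAAAAAAAAAAAAAA  (len 768)
gen 9: AAAAAAAAAAAAAAAAAAAAAAAAAAAAAAAAAAAAAAAAAAAAAAAAAAAAAAAAAA…AAAAAAAAAAAAAAAAAAAAAAAAAAAAAAAAAAAAAAAAAAAAAAAAAAAAAAAAAA  (len 1536)
gen 10: AAAAAAAAAAAAAAAAAAAAAAAAAAAAAAAAAAAAAAAAAAAAAAAAAAAAAAAAAA…AAAAAAAAAAAAAAAAAAAAAAAAAAAAAAAAAAAAAAAAAAAAAAAAAAAAAAAAAA  (len 3072)

3071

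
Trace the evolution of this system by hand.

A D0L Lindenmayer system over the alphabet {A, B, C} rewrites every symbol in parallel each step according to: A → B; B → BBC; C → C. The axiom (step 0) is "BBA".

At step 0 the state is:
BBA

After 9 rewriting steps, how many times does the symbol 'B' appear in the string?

t=0: BBA
t=1: BBCBBCB
t=2: BBCBBCCBBCBBCCBBC
t=3: BBCBBCCBBCBBCCCBBCBBCCBBCBBCCCBBCBBCC
t=4: BBCBBCCBBCBBCCCBBCBBCCBBCBBCCCCBBCBBCCBBCBBCCCBBCBBCCBBCBBCCCCBBCBBCCBBCBBCCC
t=5: BBCBBCCBBCBBCCCBBCBBCCBBCBBCCCCBBCBBCCBBCBBCCCBBCBBCCBBCBB…CCBBCBBCCCBBCBBCCBBCBBCCCCCBBCBBCCBBCBBCCCBBCBBCCBBCBBCCCC  (len 157)
t=6: BBCBBCCBBCBBCCCBBCBBCCBBCBBCCCCBBCBBCCBBCBBCCCBBCBBCCBBCBB…CCBBCBBCCCBBCBBCCBBCBBCCCCBBCBBCCBBCBBCCCBBCBBCCBBCBBCCCCC  (len 317)
t=7: BBCBBCCBBCBBCCCBBCBBCCBBCBBCCCCBBCBBCCBBCBBCCCBBCBBCCBBCBB…CBBCBBCCCBBCBBCCBBCBBCCCCBBCBBCCBBCBBCCCBBCBBCCBBCBBCCCCCC  (len 637)
t=8: BBCBBCCBBCBBCCCBBCBBCCBBCBBCCCCBBCBBCCBBCBBCCCBBCBBCCBBCBB…BBCBBCCCBBCBBCCBBCBBCCCCBBCBBCCBBCBBCCCBBCBBCCBBCBBCCCCCCC  (len 1277)
t=9: BBCBBCCBBCBBCCCBBCBBCCBBCBBCCCCBBCBBCCBBCBBCCCBBCBBCCBBCBB…BCBBCCCBBCBBCCBBCBBCCCCBBCBBCCBBCBBCCCBBCBBCCBBCBBCCCCCCCC  (len 2557)

1280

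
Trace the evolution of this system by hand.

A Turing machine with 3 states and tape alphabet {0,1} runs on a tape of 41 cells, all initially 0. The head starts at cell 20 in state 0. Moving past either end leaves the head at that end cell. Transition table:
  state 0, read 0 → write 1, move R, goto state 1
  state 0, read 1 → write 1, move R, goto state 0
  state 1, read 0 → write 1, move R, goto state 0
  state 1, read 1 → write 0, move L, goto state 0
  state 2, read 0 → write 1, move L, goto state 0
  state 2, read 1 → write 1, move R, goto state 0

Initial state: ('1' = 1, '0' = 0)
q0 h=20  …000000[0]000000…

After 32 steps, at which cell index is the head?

40

0) q0 h=20  …000000[0]000000…
1) q1 h=21  …000001[0]000000…
2) q0 h=22  …000011[0]000000…
3) q1 h=23  …000111[0]000000…
4) q0 h=24  …001111[0]000000…
5) q1 h=25  …011111[0]000000…
6) q0 h=26  …111111[0]000000…
7) q1 h=27  …111111[0]000000…
8) q0 h=28  …111111[0]000000…
9) q1 h=29  …111111[0]000000…
10) q0 h=30  …111111[0]000000…
11) q1 h=31  …111111[0]000000…
12) q0 h=32  …111111[0]000000…
13) q1 h=33  …111111[0]000000…
14) q0 h=34  …111111[0]000000|
15) q1 h=35  …111111[0]00000|
16) q0 h=36  …111111[0]0000|
17) q1 h=37  …111111[0]000|
18) q0 h=38  …111111[0]00|
19) q1 h=39  …111111[0]0|
20) q0 h=40  …111111[0]|
21) q1 h=40  …111111[1]|
22) q0 h=39  …111111[1]0|
23) q0 h=40  …111111[0]|
24) q1 h=40  …111111[1]|
25) q0 h=39  …111111[1]0|
26) q0 h=40  …111111[0]|
27) q1 h=40  …111111[1]|
28) q0 h=39  …111111[1]0|
29) q0 h=40  …111111[0]|
30) q1 h=40  …111111[1]|
31) q0 h=39  …111111[1]0|
32) q0 h=40  …111111[0]|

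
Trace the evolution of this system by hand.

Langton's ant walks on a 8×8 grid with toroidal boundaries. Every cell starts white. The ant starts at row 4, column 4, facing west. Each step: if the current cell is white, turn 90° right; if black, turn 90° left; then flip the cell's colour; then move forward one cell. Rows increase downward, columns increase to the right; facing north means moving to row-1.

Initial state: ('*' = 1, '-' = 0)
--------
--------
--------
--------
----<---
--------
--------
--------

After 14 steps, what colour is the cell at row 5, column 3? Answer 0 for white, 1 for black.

1

[0] --------
--------
--------
--------
----<---
--------
--------
--------
[1] --------
--------
--------
----^---
----*---
--------
--------
--------
[2] --------
--------
--------
----*>--
----*---
--------
--------
--------
[3] --------
--------
--------
----**--
----*v--
--------
--------
--------
[4] --------
--------
--------
----**--
----<*--
--------
--------
--------
[5] --------
--------
--------
----**--
-----*--
----v---
--------
--------
[6] --------
--------
--------
----**--
-----*--
---<*---
--------
--------
[7] --------
--------
--------
----**--
---^-*--
---**---
--------
--------
[8] --------
--------
--------
----**--
---*>*--
---**---
--------
--------
[9] --------
--------
--------
----**--
---***--
---*v---
--------
--------
[10] --------
--------
--------
----**--
---***--
---*->--
--------
--------
[11] --------
--------
--------
----**--
---***--
---*-*--
-----v--
--------
[12] --------
--------
--------
----**--
---***--
---*-*--
----<*--
--------
[13] --------
--------
--------
----**--
---***--
---*^*--
----**--
--------
[14] --------
--------
--------
----**--
---***--
---**>--
----**--
--------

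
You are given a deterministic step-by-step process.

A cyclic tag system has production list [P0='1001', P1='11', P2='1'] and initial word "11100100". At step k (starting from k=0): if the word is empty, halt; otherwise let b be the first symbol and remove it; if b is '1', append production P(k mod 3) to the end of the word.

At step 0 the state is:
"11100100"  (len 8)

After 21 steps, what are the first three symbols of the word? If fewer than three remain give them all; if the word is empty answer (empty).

111

step 0: "11100100"  (len 8)
step 1: "11001001001"  (len 11)
step 2: "100100100111"  (len 12)
step 3: "001001001111"  (len 12)
step 4: "01001001111"  (len 11)
step 5: "1001001111"  (len 10)
step 6: "0010011111"  (len 10)
step 7: "010011111"  (len 9)
step 8: "10011111"  (len 8)
step 9: "00111111"  (len 8)
step 10: "0111111"  (len 7)
step 11: "111111"  (len 6)
step 12: "111111"  (len 6)
step 13: "111111001"  (len 9)
step 14: "1111100111"  (len 10)
step 15: "1111001111"  (len 10)
step 16: "1110011111001"  (len 13)
step 17: "11001111100111"  (len 14)
step 18: "10011111001111"  (len 14)
step 19: "00111110011111001"  (len 17)
step 20: "0111110011111001"  (len 16)
step 21: "111110011111001"  (len 15)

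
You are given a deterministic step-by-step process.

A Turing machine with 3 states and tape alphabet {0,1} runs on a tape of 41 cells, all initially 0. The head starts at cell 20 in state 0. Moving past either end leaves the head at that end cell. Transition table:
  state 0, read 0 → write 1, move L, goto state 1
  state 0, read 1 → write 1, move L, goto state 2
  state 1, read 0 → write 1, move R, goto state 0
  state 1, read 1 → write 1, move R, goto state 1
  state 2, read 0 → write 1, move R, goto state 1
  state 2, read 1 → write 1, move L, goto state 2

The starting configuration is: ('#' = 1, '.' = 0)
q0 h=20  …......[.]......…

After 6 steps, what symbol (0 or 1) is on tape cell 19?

step 0: q0 h=20  …......[.]......…
step 1: q1 h=19  …......[.]#.....…
step 2: q0 h=20  ….....#[#]......…
step 3: q2 h=19  …......[#]#.....…
step 4: q2 h=18  …......[.]##....…
step 5: q1 h=19  ….....#[#]#.....…
step 6: q1 h=20  …....##[#]......…

1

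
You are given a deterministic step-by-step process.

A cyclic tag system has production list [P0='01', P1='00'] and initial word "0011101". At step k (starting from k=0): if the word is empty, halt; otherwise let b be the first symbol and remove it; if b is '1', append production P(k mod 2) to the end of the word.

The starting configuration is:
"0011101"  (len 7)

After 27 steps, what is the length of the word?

6

[0] "0011101"  (len 7)
[1] "011101"  (len 6)
[2] "11101"  (len 5)
[3] "110101"  (len 6)
[4] "1010100"  (len 7)
[5] "01010001"  (len 8)
[6] "1010001"  (len 7)
[7] "01000101"  (len 8)
[8] "1000101"  (len 7)
[9] "00010101"  (len 8)
[10] "0010101"  (len 7)
[11] "010101"  (len 6)
[12] "10101"  (len 5)
[13] "010101"  (len 6)
[14] "10101"  (len 5)
[15] "010101"  (len 6)
[16] "10101"  (len 5)
[17] "010101"  (len 6)
[18] "10101"  (len 5)
[19] "010101"  (len 6)
[20] "10101"  (len 5)
[21] "010101"  (len 6)
[22] "10101"  (len 5)
[23] "010101"  (len 6)
[24] "10101"  (len 5)
[25] "010101"  (len 6)
[26] "10101"  (len 5)
[27] "010101"  (len 6)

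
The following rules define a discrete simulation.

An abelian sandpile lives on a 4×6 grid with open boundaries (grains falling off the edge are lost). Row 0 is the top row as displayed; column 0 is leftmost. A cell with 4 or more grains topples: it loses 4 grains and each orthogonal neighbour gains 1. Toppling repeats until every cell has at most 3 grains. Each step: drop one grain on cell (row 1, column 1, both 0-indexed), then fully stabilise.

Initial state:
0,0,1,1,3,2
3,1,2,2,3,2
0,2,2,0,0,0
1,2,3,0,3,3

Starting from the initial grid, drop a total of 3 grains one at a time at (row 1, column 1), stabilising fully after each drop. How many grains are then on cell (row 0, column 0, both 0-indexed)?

1

gen 0: 0,0,1,1,3,2
3,1,2,2,3,2
0,2,2,0,0,0
1,2,3,0,3,3
gen 1: 0,0,1,1,3,2
3,2,2,2,3,2
0,2,2,0,0,0
1,2,3,0,3,3
gen 2: 0,0,1,1,3,2
3,3,2,2,3,2
0,2,2,0,0,0
1,2,3,0,3,3
gen 3: 1,1,1,1,3,2
0,1,3,2,3,2
1,3,2,0,0,0
1,2,3,0,3,3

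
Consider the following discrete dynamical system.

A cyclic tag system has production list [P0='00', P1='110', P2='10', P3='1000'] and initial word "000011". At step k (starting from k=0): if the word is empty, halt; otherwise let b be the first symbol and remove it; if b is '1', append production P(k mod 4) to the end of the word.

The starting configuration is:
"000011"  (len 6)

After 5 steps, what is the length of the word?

[0] "000011"  (len 6)
[1] "00011"  (len 5)
[2] "0011"  (len 4)
[3] "011"  (len 3)
[4] "11"  (len 2)
[5] "100"  (len 3)

3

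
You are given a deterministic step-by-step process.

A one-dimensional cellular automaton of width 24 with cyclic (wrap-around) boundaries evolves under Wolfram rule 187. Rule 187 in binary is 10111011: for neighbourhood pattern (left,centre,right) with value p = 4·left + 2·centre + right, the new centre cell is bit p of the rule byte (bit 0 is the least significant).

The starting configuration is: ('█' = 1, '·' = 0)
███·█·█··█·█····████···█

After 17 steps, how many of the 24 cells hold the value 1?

t=0: ███·█·█··█·█····████···█
t=1: ██·█·█·██·█·███████·████
t=2: █·█·█·██·█·███████·█████
t=3: ·█·█·██·█·███████·██████
t=4: █·█·██·█·███████·██████·
t=5: ·█·██·█·███████·██████·█
t=6: █·██·█·███████·██████·█·
t=7: ·██·█·███████·██████·█·█
t=8: ██·█·███████·██████·█·█·
t=9: █·█·███████·██████·█·█·█
t=10: ·█·███████·██████·█·█·██
t=11: █·███████·██████·█·█·██·
t=12: ·███████·██████·█·█·██·█
t=13: ███████·██████·█·█·██·█·
t=14: ██████·██████·█·█·██·█·█
t=15: █████·██████·█·█·██·█·██
t=16: ████·██████·█·█·██·█·███
t=17: ███·██████·█·█·██·█·████

18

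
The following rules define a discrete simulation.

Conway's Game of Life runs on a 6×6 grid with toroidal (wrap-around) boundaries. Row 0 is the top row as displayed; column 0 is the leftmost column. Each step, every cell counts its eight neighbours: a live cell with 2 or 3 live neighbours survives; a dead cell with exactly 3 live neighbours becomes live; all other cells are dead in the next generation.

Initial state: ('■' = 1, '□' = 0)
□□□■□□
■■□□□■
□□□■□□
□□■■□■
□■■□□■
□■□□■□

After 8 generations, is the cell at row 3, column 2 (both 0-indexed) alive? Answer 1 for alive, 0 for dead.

0

gen 0: □□□■□□
■■□□□■
□□□■□□
□□■■□■
□■■□□■
□■□□■□
gen 1: □■■□■■
■□■□■□
□■□■□■
■■□■□□
□■□□□■
■■□■■□
gen 2: □□□□□□
□□□□□□
□□□■□■
□■□□□■
□□□■□■
□□□■□□
gen 3: □□□□□□
□□□□□□
■□□□■□
□□■□□■
■□■□□□
□□□□■□
gen 4: □□□□□□
□□□□□□
□□□□□■
■□□■□■
□■□■□■
□□□□□□
gen 5: □□□□□□
□□□□□□
■□□□■■
□□■□□■
□□■□□■
□□□□□□
gen 6: □□□□□□
□□□□□■
■□□□■■
□■□■□□
□□□□□□
□□□□□□
gen 7: □□□□□□
■□□□■■
■□□□■■
■□□□■■
□□□□□□
□□□□□□
gen 8: □□□□□■
■□□□■□
□■□■□□
■□□□■□
□□□□□■
□□□□□□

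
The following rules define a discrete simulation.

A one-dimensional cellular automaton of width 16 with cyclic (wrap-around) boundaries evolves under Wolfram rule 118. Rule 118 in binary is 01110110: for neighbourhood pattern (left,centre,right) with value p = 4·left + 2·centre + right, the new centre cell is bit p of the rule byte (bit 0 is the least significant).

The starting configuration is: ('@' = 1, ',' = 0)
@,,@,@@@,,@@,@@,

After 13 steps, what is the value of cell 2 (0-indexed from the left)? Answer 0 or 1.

0) @,,@,@@@,,@@,@@,
1) @@@@@,,@@@,@@,@@
2) ,,,,@@@,,@@,@@,,
3) ,,,@,,@@@,@@,@@,
4) ,,@@@@,,@@,@@,@@
5) @@,,,@@@,@@,@@,@
6) ,@@,@,,@@,@@,@@,
7) @,@@@@@,@@,@@,@@
8) @@,,,,@@,@@,@@,,
9) ,@@,,@,@@,@@,@@@
10) @,@@@@@,@@,@@,,@
11) @@,,,,@@,@@,@@@,
12) ,@@,,@,@@,@@,,@@
13) @,@@@@@,@@,@@@,@

1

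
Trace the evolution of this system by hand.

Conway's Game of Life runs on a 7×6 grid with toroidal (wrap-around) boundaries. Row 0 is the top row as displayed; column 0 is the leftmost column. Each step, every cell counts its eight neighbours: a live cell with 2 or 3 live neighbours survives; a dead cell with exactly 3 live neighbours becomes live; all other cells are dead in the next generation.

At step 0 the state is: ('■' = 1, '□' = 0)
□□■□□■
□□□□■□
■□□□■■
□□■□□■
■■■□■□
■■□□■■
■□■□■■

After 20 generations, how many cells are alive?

3

0) □□■□□■
□□□□■□
■□□□■■
□□■□□■
■■■□■□
■■□□■■
■□■□■■
1) ■■□□□□
■□□■■□
■□□■■□
□□■□□□
□□■□■□
□□□□□□
□□■□□□
2) ■■■■□■
■□■■■□
□■■□■□
□■■□■■
□□□■□□
□□□■□□
□■□□□□
3) □□□□□■
□□□□□□
□□□□□□
■■□□■■
□□□■□□
□□■□□□
□■□■■□
4) □□□□■□
□□□□□□
■□□□□■
■□□□■■
■■■■■■
□□■□■□
□□■■■□
5) □□□□■□
□□□□□■
■□□□■□
□□■□□□
□□■□□□
■□□□□□
□□■□■■
6) □□□■■□
□□□□■■
□□□□□■
□■□■□□
□■□□□□
□■□■□■
□□□■■■
7) □□□□□□
□□□■□■
■□□□□■
■□■□□□
□■□□■□
□□□■□■
■□□□□■
8) ■□□□■■
■□□□■■
■■□□■■
■□□□□□
■■■■■■
□□□□□■
■□□□■■
9) □■□■□□
□□□■□□
□■□□■□
□□□□□□
□■■■■□
□□■□□□
□□□□□□
10) □□■□□□
□□□■■□
□□□□□□
□■□□■□
□■■■□□
□■■□□□
□□■□□□
11) □□■□□□
□□□■□□
□□□■■□
□■□■□□
■□□■□□
□□□□□□
□□■■□□
12) □□■□□□
□□■■■□
□□□■■□
□□□■□□
□□■□□□
□□■■□□
□□■■□□
13) □■□□■□
□□■□■□
□□□□□□
□□■■■□
□□■□□□
□■□□□□
□■□□□□
14) □■■■□□
□□□■□□
□□■□■□
□□■■□□
□■■□□□
□■■□□□
■■■□□□
15) ■□□■□□
□■□□■□
□□■□■□
□□□□□□
□□□□□□
□□□■□□
■□□□□□
16) ■■□□□■
□■■□■■
□□□■□□
□□□□□□
□□□□□□
□□□□□□
□□□□□□
17) □■■□■■
□■■■■■
□□■■■□
□□□□□□
□□□□□□
□□□□□□
■□□□□□
18) □□□□□□
□□□□□□
□■□□□■
□□□■□□
□□□□□□
□□□□□□
■■□□□■
19) ■□□□□□
□□□□□□
□□□□□□
□□□□□□
□□□□□□
■□□□□□
■□□□□□
20) □□□□□□
□□□□□□
□□□□□□
□□□□□□
□□□□□□
□□□□□□
■■□□□■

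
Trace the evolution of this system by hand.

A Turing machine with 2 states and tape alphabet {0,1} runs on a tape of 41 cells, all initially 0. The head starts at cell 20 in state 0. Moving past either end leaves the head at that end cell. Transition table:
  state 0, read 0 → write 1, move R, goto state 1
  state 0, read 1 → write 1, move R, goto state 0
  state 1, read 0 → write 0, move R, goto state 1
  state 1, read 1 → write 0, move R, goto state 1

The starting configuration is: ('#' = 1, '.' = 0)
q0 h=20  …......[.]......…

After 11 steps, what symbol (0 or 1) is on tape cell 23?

0

gen 0: q0 h=20  …......[.]......…
gen 1: q1 h=21  ….....#[.]......…
gen 2: q1 h=22  …....#.[.]......…
gen 3: q1 h=23  …...#..[.]......…
gen 4: q1 h=24  …..#...[.]......…
gen 5: q1 h=25  ….#....[.]......…
gen 6: q1 h=26  …#.....[.]......…
gen 7: q1 h=27  …......[.]......…
gen 8: q1 h=28  …......[.]......…
gen 9: q1 h=29  …......[.]......…
gen 10: q1 h=30  …......[.]......…
gen 11: q1 h=31  …......[.]......…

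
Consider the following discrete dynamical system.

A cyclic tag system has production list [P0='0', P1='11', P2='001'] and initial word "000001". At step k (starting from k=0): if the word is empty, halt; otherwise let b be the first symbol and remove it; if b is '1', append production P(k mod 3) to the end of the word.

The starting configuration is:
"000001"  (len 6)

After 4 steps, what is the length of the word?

2

[0] "000001"  (len 6)
[1] "00001"  (len 5)
[2] "0001"  (len 4)
[3] "001"  (len 3)
[4] "01"  (len 2)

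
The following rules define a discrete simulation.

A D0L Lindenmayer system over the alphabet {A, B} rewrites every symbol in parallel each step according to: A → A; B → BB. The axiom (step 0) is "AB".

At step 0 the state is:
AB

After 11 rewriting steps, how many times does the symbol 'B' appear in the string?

2048

[0] AB
[1] ABB
[2] ABBBB
[3] ABBBBBBBB
[4] ABBBBBBBBBBBBBBBB
[5] ABBBBBBBBBBBBBBBBBBBBBBBBBBBBBBBB
[6] ABBBBBBBBBBBBBBBBBBBBBBBBBBBBBBBBBBBBBBBBBBBBBBBBBBBBBBBBBBBBBBBB
[7] ABBBBBBBBBBBBBBBBBBBBBBBBBBBBBBBBBBBBBBBBBBBBBBBBBBBBBBBBB…BBBBBBBBBBBBBBBBBBBBBBBBBBBBBBBBBBBBBBBBBBBBBBBBBBBBBBBBBB  (len 129)
[8] ABBBBBBBBBBBBBBBBBBBBBBBBBBBBBBBBBBBBBBBBBBBBBBBBBBBBBBBBB…BBBBBBBBBBBBBBBBBBBBBBBBBBBBBBBBBBBBBBBBBBBBBBBBBBBBBBBBBB  (len 257)
[9] ABBBBBBBBBBBBBBBBBBBBBBBBBBBBBBBBBBBBBBBBBBBBBBBBBBBBBBBBB…BBBBBBBBBBBBBBBBBBBBBBBBBBBBBBBBBBBBBBBBBBBBBBBBBBBBBBBBBB  (len 513)
[10] ABBBBBBBBBBBBBBBBBBBBBBBBBBBBBBBBBBBBBBBBBBBBBBBBBBBBBBBBB…BBBBBBBBBBBBBBBBBBBBBBBBBBBBBBBBBBBBBBBBBBBBBBBBBBBBBBBBBB  (len 1025)
[11] ABBBBBBBBBBBBBBBBBBBBBBBBBBBBBBBBBBBBBBBBBBBBBBBBBBBBBBBBB…BBBBBBBBBBBBBBBBBBBBBBBBBBBBBBBBBBBBBBBBBBBBBBBBBBBBBBBBBB  (len 2049)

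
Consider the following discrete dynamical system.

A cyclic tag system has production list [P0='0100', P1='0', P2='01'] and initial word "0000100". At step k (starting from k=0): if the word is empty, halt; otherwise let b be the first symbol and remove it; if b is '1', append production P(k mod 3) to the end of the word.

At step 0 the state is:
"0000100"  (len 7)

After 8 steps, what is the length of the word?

0

t=0: "0000100"  (len 7)
t=1: "000100"  (len 6)
t=2: "00100"  (len 5)
t=3: "0100"  (len 4)
t=4: "100"  (len 3)
t=5: "000"  (len 3)
t=6: "00"  (len 2)
t=7: "0"  (len 1)
t=8: (halted — word empty)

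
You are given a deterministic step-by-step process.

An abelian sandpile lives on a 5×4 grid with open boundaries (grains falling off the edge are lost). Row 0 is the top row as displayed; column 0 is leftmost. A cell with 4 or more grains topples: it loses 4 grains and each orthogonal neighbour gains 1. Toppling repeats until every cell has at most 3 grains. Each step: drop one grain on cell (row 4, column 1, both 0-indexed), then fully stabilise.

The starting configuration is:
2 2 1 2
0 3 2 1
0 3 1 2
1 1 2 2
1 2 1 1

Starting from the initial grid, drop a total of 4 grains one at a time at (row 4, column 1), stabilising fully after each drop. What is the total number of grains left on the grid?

[0] 2 2 1 2
0 3 2 1
0 3 1 2
1 1 2 2
1 2 1 1
[1] 2 2 1 2
0 3 2 1
0 3 1 2
1 1 2 2
1 3 1 1
[2] 2 2 1 2
0 3 2 1
0 3 1 2
1 2 2 2
2 0 2 1
[3] 2 2 1 2
0 3 2 1
0 3 1 2
1 2 2 2
2 1 2 1
[4] 2 2 1 2
0 3 2 1
0 3 1 2
1 2 2 2
2 2 2 1

33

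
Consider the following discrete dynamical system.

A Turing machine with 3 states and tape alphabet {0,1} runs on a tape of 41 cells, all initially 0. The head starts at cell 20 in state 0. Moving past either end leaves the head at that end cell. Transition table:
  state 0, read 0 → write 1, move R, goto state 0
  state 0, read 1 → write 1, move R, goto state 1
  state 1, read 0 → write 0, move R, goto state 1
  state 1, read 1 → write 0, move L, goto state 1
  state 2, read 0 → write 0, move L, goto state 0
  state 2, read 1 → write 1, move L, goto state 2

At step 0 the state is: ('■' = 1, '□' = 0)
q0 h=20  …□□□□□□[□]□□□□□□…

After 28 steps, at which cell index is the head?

34

t=0: q0 h=20  …□□□□□□[□]□□□□□□…
t=1: q0 h=21  …□□□□□■[□]□□□□□□…
t=2: q0 h=22  …□□□□■■[□]□□□□□□…
t=3: q0 h=23  …□□□■■■[□]□□□□□□…
t=4: q0 h=24  …□□■■■■[□]□□□□□□…
t=5: q0 h=25  …□■■■■■[□]□□□□□□…
t=6: q0 h=26  …■■■■■■[□]□□□□□□…
t=7: q0 h=27  …■■■■■■[□]□□□□□□…
t=8: q0 h=28  …■■■■■■[□]□□□□□□…
t=9: q0 h=29  …■■■■■■[□]□□□□□□…
t=10: q0 h=30  …■■■■■■[□]□□□□□□…
t=11: q0 h=31  …■■■■■■[□]□□□□□□…
t=12: q0 h=32  …■■■■■■[□]□□□□□□…
t=13: q0 h=33  …■■■■■■[□]□□□□□□…
t=14: q0 h=34  …■■■■■■[□]□□□□□□|
t=15: q0 h=35  …■■■■■■[□]□□□□□|
t=16: q0 h=36  …■■■■■■[□]□□□□|
t=17: q0 h=37  …■■■■■■[□]□□□|
t=18: q0 h=38  …■■■■■■[□]□□|
t=19: q0 h=39  …■■■■■■[□]□|
t=20: q0 h=40  …■■■■■■[□]|
t=21: q0 h=40  …■■■■■■[■]|
t=22: q1 h=40  …■■■■■■[■]|
t=23: q1 h=39  …■■■■■■[■]□|
t=24: q1 h=38  …■■■■■■[■]□□|
t=25: q1 h=37  …■■■■■■[■]□□□|
t=26: q1 h=36  …■■■■■■[■]□□□□|
t=27: q1 h=35  …■■■■■■[■]□□□□□|
t=28: q1 h=34  …■■■■■■[■]□□□□□□|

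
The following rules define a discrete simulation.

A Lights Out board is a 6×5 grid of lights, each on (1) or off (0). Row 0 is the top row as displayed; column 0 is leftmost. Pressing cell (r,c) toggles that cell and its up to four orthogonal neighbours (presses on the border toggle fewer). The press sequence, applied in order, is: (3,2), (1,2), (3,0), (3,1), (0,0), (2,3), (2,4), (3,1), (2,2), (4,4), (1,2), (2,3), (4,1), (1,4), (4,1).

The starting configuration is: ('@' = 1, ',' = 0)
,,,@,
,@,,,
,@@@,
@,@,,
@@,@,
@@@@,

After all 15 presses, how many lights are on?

21

gen 0: ,,,@,
,@,,,
,@@@,
@,@,,
@@,@,
@@@@,
gen 1: ,,,@,
,@,,,
,@,@,
@@,@,
@@@@,
@@@@,
gen 2: ,,@@,
,,@@,
,@@@,
@@,@,
@@@@,
@@@@,
gen 3: ,,@@,
,,@@,
@@@@,
,,,@,
,@@@,
@@@@,
gen 4: ,,@@,
,,@@,
@,@@,
@@@@,
,,@@,
@@@@,
gen 5: @@@@,
@,@@,
@,@@,
@@@@,
,,@@,
@@@@,
gen 6: @@@@,
@,@,,
@,,,@
@@@,,
,,@@,
@@@@,
gen 7: @@@@,
@,@,@
@,,@,
@@@,@
,,@@,
@@@@,
gen 8: @@@@,
@,@,@
@@,@,
,,,,@
,@@@,
@@@@,
gen 9: @@@@,
@,,,@
@,@,,
,,@,@
,@@@,
@@@@,
gen 10: @@@@,
@,,,@
@,@,,
,,@,,
,@@,@
@@@@@
gen 11: @@,@,
@@@@@
@,,,,
,,@,,
,@@,@
@@@@@
gen 12: @@,@,
@@@,@
@,@@@
,,@@,
,@@,@
@@@@@
gen 13: @@,@,
@@@,@
@,@@@
,@@@,
@,,,@
@,@@@
gen 14: @@,@@
@@@@,
@,@@,
,@@@,
@,,,@
@,@@@
gen 15: @@,@@
@@@@,
@,@@,
,,@@,
,@@,@
@@@@@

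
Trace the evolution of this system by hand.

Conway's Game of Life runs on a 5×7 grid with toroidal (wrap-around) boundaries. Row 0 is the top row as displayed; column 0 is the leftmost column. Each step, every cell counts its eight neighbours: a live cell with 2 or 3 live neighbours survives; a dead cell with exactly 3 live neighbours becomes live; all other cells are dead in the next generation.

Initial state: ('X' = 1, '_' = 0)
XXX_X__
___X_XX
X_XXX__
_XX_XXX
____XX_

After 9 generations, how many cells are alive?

[0] XXX_X__
___X_XX
X_XXX__
_XX_XXX
____XX_
[1] XXX____
_____XX
X______
XXX___X
_______
[2] XX____X
______X
_____X_
XX____X
______X
[3] _____XX
_____XX
_____X_
X____XX
_____X_
[4] ____X__
____X__
X___X__
____XX_
X___X__
[5] ___XXX_
___XXX_
___XX__
___XXXX
___XX__
[6] __X____
__X____
__X___X
__X____
__X___X
[7] _XXX___
_XXX___
_XXX___
_XXX___
_XXX___
[8] X___X__
X___X__
X___X__
X___X__
X___X__
[9] XX_XXXX
XX_XXXX
XX_XXXX
XX_XXXX
XX_XXXX

30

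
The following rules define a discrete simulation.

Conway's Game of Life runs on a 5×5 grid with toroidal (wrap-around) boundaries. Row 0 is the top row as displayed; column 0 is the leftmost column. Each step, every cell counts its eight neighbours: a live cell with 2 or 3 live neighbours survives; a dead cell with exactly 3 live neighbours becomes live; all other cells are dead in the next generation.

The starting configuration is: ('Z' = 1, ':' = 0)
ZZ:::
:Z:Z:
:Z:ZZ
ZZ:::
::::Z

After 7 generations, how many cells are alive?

2

t=0: ZZ:::
:Z:Z:
:Z:ZZ
ZZ:::
::::Z
t=1: ZZZ:Z
:Z:Z:
:Z:ZZ
:ZZZ:
::::Z
t=2: :ZZ:Z
:::::
:Z::Z
:Z:::
::::Z
t=3: Z::Z:
:ZZZ:
Z::::
:::::
:ZZZ:
t=4: Z::::
ZZZZ:
:ZZ::
:ZZ::
:ZZZZ
t=5: :::::
Z::ZZ
:::::
:::::
:::ZZ
t=6: Z::::
::::Z
::::Z
:::::
:::::
t=7: :::::
Z:::Z
:::::
:::::
:::::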